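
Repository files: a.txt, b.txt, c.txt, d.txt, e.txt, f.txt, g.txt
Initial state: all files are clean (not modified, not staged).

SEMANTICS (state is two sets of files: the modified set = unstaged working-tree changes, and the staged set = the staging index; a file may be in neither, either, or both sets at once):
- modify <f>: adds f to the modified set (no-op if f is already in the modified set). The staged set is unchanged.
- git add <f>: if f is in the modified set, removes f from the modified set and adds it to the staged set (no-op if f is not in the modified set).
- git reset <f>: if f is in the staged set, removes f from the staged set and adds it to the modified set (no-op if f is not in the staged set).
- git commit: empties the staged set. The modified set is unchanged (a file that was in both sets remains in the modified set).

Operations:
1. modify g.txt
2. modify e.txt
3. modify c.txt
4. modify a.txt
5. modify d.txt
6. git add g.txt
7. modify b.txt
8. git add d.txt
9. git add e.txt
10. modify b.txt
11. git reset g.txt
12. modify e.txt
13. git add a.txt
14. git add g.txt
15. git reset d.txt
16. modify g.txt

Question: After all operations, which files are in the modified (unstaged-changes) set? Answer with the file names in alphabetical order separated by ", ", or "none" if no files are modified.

Answer: b.txt, c.txt, d.txt, e.txt, g.txt

Derivation:
After op 1 (modify g.txt): modified={g.txt} staged={none}
After op 2 (modify e.txt): modified={e.txt, g.txt} staged={none}
After op 3 (modify c.txt): modified={c.txt, e.txt, g.txt} staged={none}
After op 4 (modify a.txt): modified={a.txt, c.txt, e.txt, g.txt} staged={none}
After op 5 (modify d.txt): modified={a.txt, c.txt, d.txt, e.txt, g.txt} staged={none}
After op 6 (git add g.txt): modified={a.txt, c.txt, d.txt, e.txt} staged={g.txt}
After op 7 (modify b.txt): modified={a.txt, b.txt, c.txt, d.txt, e.txt} staged={g.txt}
After op 8 (git add d.txt): modified={a.txt, b.txt, c.txt, e.txt} staged={d.txt, g.txt}
After op 9 (git add e.txt): modified={a.txt, b.txt, c.txt} staged={d.txt, e.txt, g.txt}
After op 10 (modify b.txt): modified={a.txt, b.txt, c.txt} staged={d.txt, e.txt, g.txt}
After op 11 (git reset g.txt): modified={a.txt, b.txt, c.txt, g.txt} staged={d.txt, e.txt}
After op 12 (modify e.txt): modified={a.txt, b.txt, c.txt, e.txt, g.txt} staged={d.txt, e.txt}
After op 13 (git add a.txt): modified={b.txt, c.txt, e.txt, g.txt} staged={a.txt, d.txt, e.txt}
After op 14 (git add g.txt): modified={b.txt, c.txt, e.txt} staged={a.txt, d.txt, e.txt, g.txt}
After op 15 (git reset d.txt): modified={b.txt, c.txt, d.txt, e.txt} staged={a.txt, e.txt, g.txt}
After op 16 (modify g.txt): modified={b.txt, c.txt, d.txt, e.txt, g.txt} staged={a.txt, e.txt, g.txt}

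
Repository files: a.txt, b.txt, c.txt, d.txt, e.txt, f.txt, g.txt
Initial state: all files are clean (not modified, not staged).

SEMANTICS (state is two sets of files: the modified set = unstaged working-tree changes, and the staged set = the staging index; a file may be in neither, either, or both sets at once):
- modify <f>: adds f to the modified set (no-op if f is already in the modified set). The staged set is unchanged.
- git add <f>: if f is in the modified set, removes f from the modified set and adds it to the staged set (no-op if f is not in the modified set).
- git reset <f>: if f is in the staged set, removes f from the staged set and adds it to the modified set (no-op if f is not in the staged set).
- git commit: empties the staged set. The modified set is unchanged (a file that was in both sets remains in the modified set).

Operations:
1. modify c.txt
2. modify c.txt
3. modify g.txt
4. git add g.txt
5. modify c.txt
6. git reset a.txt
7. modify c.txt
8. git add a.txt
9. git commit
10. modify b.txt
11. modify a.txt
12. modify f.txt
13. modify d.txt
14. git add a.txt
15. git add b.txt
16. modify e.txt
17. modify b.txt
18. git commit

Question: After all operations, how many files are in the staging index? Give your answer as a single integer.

After op 1 (modify c.txt): modified={c.txt} staged={none}
After op 2 (modify c.txt): modified={c.txt} staged={none}
After op 3 (modify g.txt): modified={c.txt, g.txt} staged={none}
After op 4 (git add g.txt): modified={c.txt} staged={g.txt}
After op 5 (modify c.txt): modified={c.txt} staged={g.txt}
After op 6 (git reset a.txt): modified={c.txt} staged={g.txt}
After op 7 (modify c.txt): modified={c.txt} staged={g.txt}
After op 8 (git add a.txt): modified={c.txt} staged={g.txt}
After op 9 (git commit): modified={c.txt} staged={none}
After op 10 (modify b.txt): modified={b.txt, c.txt} staged={none}
After op 11 (modify a.txt): modified={a.txt, b.txt, c.txt} staged={none}
After op 12 (modify f.txt): modified={a.txt, b.txt, c.txt, f.txt} staged={none}
After op 13 (modify d.txt): modified={a.txt, b.txt, c.txt, d.txt, f.txt} staged={none}
After op 14 (git add a.txt): modified={b.txt, c.txt, d.txt, f.txt} staged={a.txt}
After op 15 (git add b.txt): modified={c.txt, d.txt, f.txt} staged={a.txt, b.txt}
After op 16 (modify e.txt): modified={c.txt, d.txt, e.txt, f.txt} staged={a.txt, b.txt}
After op 17 (modify b.txt): modified={b.txt, c.txt, d.txt, e.txt, f.txt} staged={a.txt, b.txt}
After op 18 (git commit): modified={b.txt, c.txt, d.txt, e.txt, f.txt} staged={none}
Final staged set: {none} -> count=0

Answer: 0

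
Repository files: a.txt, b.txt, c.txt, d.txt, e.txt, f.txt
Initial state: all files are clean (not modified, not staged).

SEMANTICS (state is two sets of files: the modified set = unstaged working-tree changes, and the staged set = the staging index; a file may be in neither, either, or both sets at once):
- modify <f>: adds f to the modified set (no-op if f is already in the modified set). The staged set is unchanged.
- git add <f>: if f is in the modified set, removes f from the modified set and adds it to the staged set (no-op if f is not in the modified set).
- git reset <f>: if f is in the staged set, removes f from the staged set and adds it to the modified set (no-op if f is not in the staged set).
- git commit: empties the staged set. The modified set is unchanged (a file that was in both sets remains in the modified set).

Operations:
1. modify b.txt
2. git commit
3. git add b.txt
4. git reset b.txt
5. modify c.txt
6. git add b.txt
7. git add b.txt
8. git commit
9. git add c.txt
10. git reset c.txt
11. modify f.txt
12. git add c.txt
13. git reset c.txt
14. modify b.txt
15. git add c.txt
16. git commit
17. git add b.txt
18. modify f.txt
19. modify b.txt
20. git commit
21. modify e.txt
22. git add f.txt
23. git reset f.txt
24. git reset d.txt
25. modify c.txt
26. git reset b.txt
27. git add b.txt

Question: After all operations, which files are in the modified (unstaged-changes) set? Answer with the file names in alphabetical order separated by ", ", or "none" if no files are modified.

After op 1 (modify b.txt): modified={b.txt} staged={none}
After op 2 (git commit): modified={b.txt} staged={none}
After op 3 (git add b.txt): modified={none} staged={b.txt}
After op 4 (git reset b.txt): modified={b.txt} staged={none}
After op 5 (modify c.txt): modified={b.txt, c.txt} staged={none}
After op 6 (git add b.txt): modified={c.txt} staged={b.txt}
After op 7 (git add b.txt): modified={c.txt} staged={b.txt}
After op 8 (git commit): modified={c.txt} staged={none}
After op 9 (git add c.txt): modified={none} staged={c.txt}
After op 10 (git reset c.txt): modified={c.txt} staged={none}
After op 11 (modify f.txt): modified={c.txt, f.txt} staged={none}
After op 12 (git add c.txt): modified={f.txt} staged={c.txt}
After op 13 (git reset c.txt): modified={c.txt, f.txt} staged={none}
After op 14 (modify b.txt): modified={b.txt, c.txt, f.txt} staged={none}
After op 15 (git add c.txt): modified={b.txt, f.txt} staged={c.txt}
After op 16 (git commit): modified={b.txt, f.txt} staged={none}
After op 17 (git add b.txt): modified={f.txt} staged={b.txt}
After op 18 (modify f.txt): modified={f.txt} staged={b.txt}
After op 19 (modify b.txt): modified={b.txt, f.txt} staged={b.txt}
After op 20 (git commit): modified={b.txt, f.txt} staged={none}
After op 21 (modify e.txt): modified={b.txt, e.txt, f.txt} staged={none}
After op 22 (git add f.txt): modified={b.txt, e.txt} staged={f.txt}
After op 23 (git reset f.txt): modified={b.txt, e.txt, f.txt} staged={none}
After op 24 (git reset d.txt): modified={b.txt, e.txt, f.txt} staged={none}
After op 25 (modify c.txt): modified={b.txt, c.txt, e.txt, f.txt} staged={none}
After op 26 (git reset b.txt): modified={b.txt, c.txt, e.txt, f.txt} staged={none}
After op 27 (git add b.txt): modified={c.txt, e.txt, f.txt} staged={b.txt}

Answer: c.txt, e.txt, f.txt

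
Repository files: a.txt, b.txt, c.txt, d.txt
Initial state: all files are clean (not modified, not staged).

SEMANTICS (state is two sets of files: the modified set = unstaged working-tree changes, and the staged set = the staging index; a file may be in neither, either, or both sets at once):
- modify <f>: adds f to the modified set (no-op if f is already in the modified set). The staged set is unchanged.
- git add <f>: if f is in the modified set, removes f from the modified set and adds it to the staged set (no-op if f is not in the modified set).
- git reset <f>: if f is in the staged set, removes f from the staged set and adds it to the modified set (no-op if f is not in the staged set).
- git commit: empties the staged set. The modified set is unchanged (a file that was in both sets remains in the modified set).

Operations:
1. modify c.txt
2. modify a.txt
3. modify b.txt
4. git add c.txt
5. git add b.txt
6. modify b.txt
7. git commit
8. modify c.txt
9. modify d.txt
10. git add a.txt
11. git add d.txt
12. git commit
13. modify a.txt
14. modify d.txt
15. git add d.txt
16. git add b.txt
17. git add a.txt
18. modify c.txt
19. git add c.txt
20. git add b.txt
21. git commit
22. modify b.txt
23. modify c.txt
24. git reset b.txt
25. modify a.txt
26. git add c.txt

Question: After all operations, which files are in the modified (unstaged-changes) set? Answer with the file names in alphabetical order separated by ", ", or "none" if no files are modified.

Answer: a.txt, b.txt

Derivation:
After op 1 (modify c.txt): modified={c.txt} staged={none}
After op 2 (modify a.txt): modified={a.txt, c.txt} staged={none}
After op 3 (modify b.txt): modified={a.txt, b.txt, c.txt} staged={none}
After op 4 (git add c.txt): modified={a.txt, b.txt} staged={c.txt}
After op 5 (git add b.txt): modified={a.txt} staged={b.txt, c.txt}
After op 6 (modify b.txt): modified={a.txt, b.txt} staged={b.txt, c.txt}
After op 7 (git commit): modified={a.txt, b.txt} staged={none}
After op 8 (modify c.txt): modified={a.txt, b.txt, c.txt} staged={none}
After op 9 (modify d.txt): modified={a.txt, b.txt, c.txt, d.txt} staged={none}
After op 10 (git add a.txt): modified={b.txt, c.txt, d.txt} staged={a.txt}
After op 11 (git add d.txt): modified={b.txt, c.txt} staged={a.txt, d.txt}
After op 12 (git commit): modified={b.txt, c.txt} staged={none}
After op 13 (modify a.txt): modified={a.txt, b.txt, c.txt} staged={none}
After op 14 (modify d.txt): modified={a.txt, b.txt, c.txt, d.txt} staged={none}
After op 15 (git add d.txt): modified={a.txt, b.txt, c.txt} staged={d.txt}
After op 16 (git add b.txt): modified={a.txt, c.txt} staged={b.txt, d.txt}
After op 17 (git add a.txt): modified={c.txt} staged={a.txt, b.txt, d.txt}
After op 18 (modify c.txt): modified={c.txt} staged={a.txt, b.txt, d.txt}
After op 19 (git add c.txt): modified={none} staged={a.txt, b.txt, c.txt, d.txt}
After op 20 (git add b.txt): modified={none} staged={a.txt, b.txt, c.txt, d.txt}
After op 21 (git commit): modified={none} staged={none}
After op 22 (modify b.txt): modified={b.txt} staged={none}
After op 23 (modify c.txt): modified={b.txt, c.txt} staged={none}
After op 24 (git reset b.txt): modified={b.txt, c.txt} staged={none}
After op 25 (modify a.txt): modified={a.txt, b.txt, c.txt} staged={none}
After op 26 (git add c.txt): modified={a.txt, b.txt} staged={c.txt}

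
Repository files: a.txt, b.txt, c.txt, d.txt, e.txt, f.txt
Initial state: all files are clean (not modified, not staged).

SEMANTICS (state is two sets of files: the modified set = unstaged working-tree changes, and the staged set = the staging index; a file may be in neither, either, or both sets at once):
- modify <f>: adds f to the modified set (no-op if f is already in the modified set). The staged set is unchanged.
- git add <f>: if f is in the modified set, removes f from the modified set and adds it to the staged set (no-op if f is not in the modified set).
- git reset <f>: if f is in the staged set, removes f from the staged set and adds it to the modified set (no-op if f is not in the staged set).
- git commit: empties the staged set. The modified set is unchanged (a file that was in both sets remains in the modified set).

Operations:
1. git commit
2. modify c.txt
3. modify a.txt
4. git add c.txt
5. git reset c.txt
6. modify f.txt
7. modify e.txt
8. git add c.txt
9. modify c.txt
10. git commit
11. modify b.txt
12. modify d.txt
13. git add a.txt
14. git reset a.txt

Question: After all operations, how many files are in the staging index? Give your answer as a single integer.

After op 1 (git commit): modified={none} staged={none}
After op 2 (modify c.txt): modified={c.txt} staged={none}
After op 3 (modify a.txt): modified={a.txt, c.txt} staged={none}
After op 4 (git add c.txt): modified={a.txt} staged={c.txt}
After op 5 (git reset c.txt): modified={a.txt, c.txt} staged={none}
After op 6 (modify f.txt): modified={a.txt, c.txt, f.txt} staged={none}
After op 7 (modify e.txt): modified={a.txt, c.txt, e.txt, f.txt} staged={none}
After op 8 (git add c.txt): modified={a.txt, e.txt, f.txt} staged={c.txt}
After op 9 (modify c.txt): modified={a.txt, c.txt, e.txt, f.txt} staged={c.txt}
After op 10 (git commit): modified={a.txt, c.txt, e.txt, f.txt} staged={none}
After op 11 (modify b.txt): modified={a.txt, b.txt, c.txt, e.txt, f.txt} staged={none}
After op 12 (modify d.txt): modified={a.txt, b.txt, c.txt, d.txt, e.txt, f.txt} staged={none}
After op 13 (git add a.txt): modified={b.txt, c.txt, d.txt, e.txt, f.txt} staged={a.txt}
After op 14 (git reset a.txt): modified={a.txt, b.txt, c.txt, d.txt, e.txt, f.txt} staged={none}
Final staged set: {none} -> count=0

Answer: 0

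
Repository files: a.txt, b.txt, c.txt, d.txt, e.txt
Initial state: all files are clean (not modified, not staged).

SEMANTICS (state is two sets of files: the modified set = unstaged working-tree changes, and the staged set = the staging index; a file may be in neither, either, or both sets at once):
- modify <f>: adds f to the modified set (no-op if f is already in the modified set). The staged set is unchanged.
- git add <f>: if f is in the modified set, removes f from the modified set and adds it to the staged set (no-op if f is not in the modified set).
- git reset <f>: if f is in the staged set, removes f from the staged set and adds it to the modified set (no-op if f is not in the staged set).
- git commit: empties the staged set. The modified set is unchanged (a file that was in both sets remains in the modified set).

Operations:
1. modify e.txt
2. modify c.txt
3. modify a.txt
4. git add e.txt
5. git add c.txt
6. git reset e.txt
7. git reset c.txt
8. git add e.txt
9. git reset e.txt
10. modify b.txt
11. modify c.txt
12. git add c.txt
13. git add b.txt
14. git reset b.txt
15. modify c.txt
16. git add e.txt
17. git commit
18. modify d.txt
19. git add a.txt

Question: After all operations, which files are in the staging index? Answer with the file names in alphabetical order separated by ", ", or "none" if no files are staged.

Answer: a.txt

Derivation:
After op 1 (modify e.txt): modified={e.txt} staged={none}
After op 2 (modify c.txt): modified={c.txt, e.txt} staged={none}
After op 3 (modify a.txt): modified={a.txt, c.txt, e.txt} staged={none}
After op 4 (git add e.txt): modified={a.txt, c.txt} staged={e.txt}
After op 5 (git add c.txt): modified={a.txt} staged={c.txt, e.txt}
After op 6 (git reset e.txt): modified={a.txt, e.txt} staged={c.txt}
After op 7 (git reset c.txt): modified={a.txt, c.txt, e.txt} staged={none}
After op 8 (git add e.txt): modified={a.txt, c.txt} staged={e.txt}
After op 9 (git reset e.txt): modified={a.txt, c.txt, e.txt} staged={none}
After op 10 (modify b.txt): modified={a.txt, b.txt, c.txt, e.txt} staged={none}
After op 11 (modify c.txt): modified={a.txt, b.txt, c.txt, e.txt} staged={none}
After op 12 (git add c.txt): modified={a.txt, b.txt, e.txt} staged={c.txt}
After op 13 (git add b.txt): modified={a.txt, e.txt} staged={b.txt, c.txt}
After op 14 (git reset b.txt): modified={a.txt, b.txt, e.txt} staged={c.txt}
After op 15 (modify c.txt): modified={a.txt, b.txt, c.txt, e.txt} staged={c.txt}
After op 16 (git add e.txt): modified={a.txt, b.txt, c.txt} staged={c.txt, e.txt}
After op 17 (git commit): modified={a.txt, b.txt, c.txt} staged={none}
After op 18 (modify d.txt): modified={a.txt, b.txt, c.txt, d.txt} staged={none}
After op 19 (git add a.txt): modified={b.txt, c.txt, d.txt} staged={a.txt}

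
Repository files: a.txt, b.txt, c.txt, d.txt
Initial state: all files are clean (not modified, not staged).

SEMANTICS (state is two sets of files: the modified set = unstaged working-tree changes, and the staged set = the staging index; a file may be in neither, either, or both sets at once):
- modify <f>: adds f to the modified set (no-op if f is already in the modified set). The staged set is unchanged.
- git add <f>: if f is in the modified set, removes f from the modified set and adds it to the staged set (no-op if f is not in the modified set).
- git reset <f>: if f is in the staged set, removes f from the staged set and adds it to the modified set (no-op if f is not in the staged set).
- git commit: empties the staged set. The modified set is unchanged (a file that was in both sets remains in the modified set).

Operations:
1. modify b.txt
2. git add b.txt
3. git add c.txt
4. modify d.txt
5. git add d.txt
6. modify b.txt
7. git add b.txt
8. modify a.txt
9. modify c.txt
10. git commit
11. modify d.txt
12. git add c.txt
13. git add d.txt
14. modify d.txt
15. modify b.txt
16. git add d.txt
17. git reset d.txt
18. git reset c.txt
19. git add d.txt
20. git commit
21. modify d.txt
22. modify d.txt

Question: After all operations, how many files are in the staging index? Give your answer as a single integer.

After op 1 (modify b.txt): modified={b.txt} staged={none}
After op 2 (git add b.txt): modified={none} staged={b.txt}
After op 3 (git add c.txt): modified={none} staged={b.txt}
After op 4 (modify d.txt): modified={d.txt} staged={b.txt}
After op 5 (git add d.txt): modified={none} staged={b.txt, d.txt}
After op 6 (modify b.txt): modified={b.txt} staged={b.txt, d.txt}
After op 7 (git add b.txt): modified={none} staged={b.txt, d.txt}
After op 8 (modify a.txt): modified={a.txt} staged={b.txt, d.txt}
After op 9 (modify c.txt): modified={a.txt, c.txt} staged={b.txt, d.txt}
After op 10 (git commit): modified={a.txt, c.txt} staged={none}
After op 11 (modify d.txt): modified={a.txt, c.txt, d.txt} staged={none}
After op 12 (git add c.txt): modified={a.txt, d.txt} staged={c.txt}
After op 13 (git add d.txt): modified={a.txt} staged={c.txt, d.txt}
After op 14 (modify d.txt): modified={a.txt, d.txt} staged={c.txt, d.txt}
After op 15 (modify b.txt): modified={a.txt, b.txt, d.txt} staged={c.txt, d.txt}
After op 16 (git add d.txt): modified={a.txt, b.txt} staged={c.txt, d.txt}
After op 17 (git reset d.txt): modified={a.txt, b.txt, d.txt} staged={c.txt}
After op 18 (git reset c.txt): modified={a.txt, b.txt, c.txt, d.txt} staged={none}
After op 19 (git add d.txt): modified={a.txt, b.txt, c.txt} staged={d.txt}
After op 20 (git commit): modified={a.txt, b.txt, c.txt} staged={none}
After op 21 (modify d.txt): modified={a.txt, b.txt, c.txt, d.txt} staged={none}
After op 22 (modify d.txt): modified={a.txt, b.txt, c.txt, d.txt} staged={none}
Final staged set: {none} -> count=0

Answer: 0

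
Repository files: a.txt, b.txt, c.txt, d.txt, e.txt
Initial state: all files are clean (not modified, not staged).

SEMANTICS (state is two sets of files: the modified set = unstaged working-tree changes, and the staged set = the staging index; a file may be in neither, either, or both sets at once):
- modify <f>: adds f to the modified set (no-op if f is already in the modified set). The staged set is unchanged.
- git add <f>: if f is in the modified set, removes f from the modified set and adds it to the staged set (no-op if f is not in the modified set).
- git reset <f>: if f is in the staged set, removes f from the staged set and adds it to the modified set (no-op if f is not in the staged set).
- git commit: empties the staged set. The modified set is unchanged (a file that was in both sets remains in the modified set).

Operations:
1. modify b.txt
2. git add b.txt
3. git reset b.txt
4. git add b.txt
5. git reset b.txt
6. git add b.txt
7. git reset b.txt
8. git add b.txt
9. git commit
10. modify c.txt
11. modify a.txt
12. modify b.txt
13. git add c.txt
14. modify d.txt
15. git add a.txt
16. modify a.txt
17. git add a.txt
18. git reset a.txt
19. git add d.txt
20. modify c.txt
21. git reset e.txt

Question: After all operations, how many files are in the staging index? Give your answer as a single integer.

After op 1 (modify b.txt): modified={b.txt} staged={none}
After op 2 (git add b.txt): modified={none} staged={b.txt}
After op 3 (git reset b.txt): modified={b.txt} staged={none}
After op 4 (git add b.txt): modified={none} staged={b.txt}
After op 5 (git reset b.txt): modified={b.txt} staged={none}
After op 6 (git add b.txt): modified={none} staged={b.txt}
After op 7 (git reset b.txt): modified={b.txt} staged={none}
After op 8 (git add b.txt): modified={none} staged={b.txt}
After op 9 (git commit): modified={none} staged={none}
After op 10 (modify c.txt): modified={c.txt} staged={none}
After op 11 (modify a.txt): modified={a.txt, c.txt} staged={none}
After op 12 (modify b.txt): modified={a.txt, b.txt, c.txt} staged={none}
After op 13 (git add c.txt): modified={a.txt, b.txt} staged={c.txt}
After op 14 (modify d.txt): modified={a.txt, b.txt, d.txt} staged={c.txt}
After op 15 (git add a.txt): modified={b.txt, d.txt} staged={a.txt, c.txt}
After op 16 (modify a.txt): modified={a.txt, b.txt, d.txt} staged={a.txt, c.txt}
After op 17 (git add a.txt): modified={b.txt, d.txt} staged={a.txt, c.txt}
After op 18 (git reset a.txt): modified={a.txt, b.txt, d.txt} staged={c.txt}
After op 19 (git add d.txt): modified={a.txt, b.txt} staged={c.txt, d.txt}
After op 20 (modify c.txt): modified={a.txt, b.txt, c.txt} staged={c.txt, d.txt}
After op 21 (git reset e.txt): modified={a.txt, b.txt, c.txt} staged={c.txt, d.txt}
Final staged set: {c.txt, d.txt} -> count=2

Answer: 2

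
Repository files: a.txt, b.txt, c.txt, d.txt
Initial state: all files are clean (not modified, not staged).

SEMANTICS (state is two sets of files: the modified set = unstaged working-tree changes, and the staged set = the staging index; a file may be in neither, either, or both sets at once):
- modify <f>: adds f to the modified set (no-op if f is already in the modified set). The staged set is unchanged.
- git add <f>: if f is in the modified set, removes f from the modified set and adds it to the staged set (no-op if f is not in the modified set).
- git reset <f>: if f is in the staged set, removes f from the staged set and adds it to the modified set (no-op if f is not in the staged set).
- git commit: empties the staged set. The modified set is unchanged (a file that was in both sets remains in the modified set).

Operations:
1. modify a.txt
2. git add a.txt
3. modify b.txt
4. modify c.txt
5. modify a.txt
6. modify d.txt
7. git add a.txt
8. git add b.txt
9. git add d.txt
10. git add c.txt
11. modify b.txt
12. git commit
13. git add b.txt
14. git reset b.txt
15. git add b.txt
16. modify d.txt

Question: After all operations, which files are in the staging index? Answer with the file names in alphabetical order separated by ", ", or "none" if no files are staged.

After op 1 (modify a.txt): modified={a.txt} staged={none}
After op 2 (git add a.txt): modified={none} staged={a.txt}
After op 3 (modify b.txt): modified={b.txt} staged={a.txt}
After op 4 (modify c.txt): modified={b.txt, c.txt} staged={a.txt}
After op 5 (modify a.txt): modified={a.txt, b.txt, c.txt} staged={a.txt}
After op 6 (modify d.txt): modified={a.txt, b.txt, c.txt, d.txt} staged={a.txt}
After op 7 (git add a.txt): modified={b.txt, c.txt, d.txt} staged={a.txt}
After op 8 (git add b.txt): modified={c.txt, d.txt} staged={a.txt, b.txt}
After op 9 (git add d.txt): modified={c.txt} staged={a.txt, b.txt, d.txt}
After op 10 (git add c.txt): modified={none} staged={a.txt, b.txt, c.txt, d.txt}
After op 11 (modify b.txt): modified={b.txt} staged={a.txt, b.txt, c.txt, d.txt}
After op 12 (git commit): modified={b.txt} staged={none}
After op 13 (git add b.txt): modified={none} staged={b.txt}
After op 14 (git reset b.txt): modified={b.txt} staged={none}
After op 15 (git add b.txt): modified={none} staged={b.txt}
After op 16 (modify d.txt): modified={d.txt} staged={b.txt}

Answer: b.txt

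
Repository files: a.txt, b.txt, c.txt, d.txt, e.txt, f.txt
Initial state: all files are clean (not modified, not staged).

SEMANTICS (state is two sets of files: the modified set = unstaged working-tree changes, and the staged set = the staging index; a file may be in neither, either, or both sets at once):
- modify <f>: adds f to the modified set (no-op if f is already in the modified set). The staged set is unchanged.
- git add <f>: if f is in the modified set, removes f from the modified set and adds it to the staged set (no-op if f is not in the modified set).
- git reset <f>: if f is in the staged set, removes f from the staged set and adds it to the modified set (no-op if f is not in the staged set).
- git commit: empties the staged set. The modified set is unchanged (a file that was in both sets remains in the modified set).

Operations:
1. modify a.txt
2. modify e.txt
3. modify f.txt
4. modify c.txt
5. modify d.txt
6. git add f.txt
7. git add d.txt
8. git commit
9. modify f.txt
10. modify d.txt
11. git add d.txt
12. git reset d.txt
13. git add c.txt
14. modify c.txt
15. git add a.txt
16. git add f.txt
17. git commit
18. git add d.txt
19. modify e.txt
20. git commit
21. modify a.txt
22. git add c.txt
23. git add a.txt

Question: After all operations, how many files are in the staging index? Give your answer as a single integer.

After op 1 (modify a.txt): modified={a.txt} staged={none}
After op 2 (modify e.txt): modified={a.txt, e.txt} staged={none}
After op 3 (modify f.txt): modified={a.txt, e.txt, f.txt} staged={none}
After op 4 (modify c.txt): modified={a.txt, c.txt, e.txt, f.txt} staged={none}
After op 5 (modify d.txt): modified={a.txt, c.txt, d.txt, e.txt, f.txt} staged={none}
After op 6 (git add f.txt): modified={a.txt, c.txt, d.txt, e.txt} staged={f.txt}
After op 7 (git add d.txt): modified={a.txt, c.txt, e.txt} staged={d.txt, f.txt}
After op 8 (git commit): modified={a.txt, c.txt, e.txt} staged={none}
After op 9 (modify f.txt): modified={a.txt, c.txt, e.txt, f.txt} staged={none}
After op 10 (modify d.txt): modified={a.txt, c.txt, d.txt, e.txt, f.txt} staged={none}
After op 11 (git add d.txt): modified={a.txt, c.txt, e.txt, f.txt} staged={d.txt}
After op 12 (git reset d.txt): modified={a.txt, c.txt, d.txt, e.txt, f.txt} staged={none}
After op 13 (git add c.txt): modified={a.txt, d.txt, e.txt, f.txt} staged={c.txt}
After op 14 (modify c.txt): modified={a.txt, c.txt, d.txt, e.txt, f.txt} staged={c.txt}
After op 15 (git add a.txt): modified={c.txt, d.txt, e.txt, f.txt} staged={a.txt, c.txt}
After op 16 (git add f.txt): modified={c.txt, d.txt, e.txt} staged={a.txt, c.txt, f.txt}
After op 17 (git commit): modified={c.txt, d.txt, e.txt} staged={none}
After op 18 (git add d.txt): modified={c.txt, e.txt} staged={d.txt}
After op 19 (modify e.txt): modified={c.txt, e.txt} staged={d.txt}
After op 20 (git commit): modified={c.txt, e.txt} staged={none}
After op 21 (modify a.txt): modified={a.txt, c.txt, e.txt} staged={none}
After op 22 (git add c.txt): modified={a.txt, e.txt} staged={c.txt}
After op 23 (git add a.txt): modified={e.txt} staged={a.txt, c.txt}
Final staged set: {a.txt, c.txt} -> count=2

Answer: 2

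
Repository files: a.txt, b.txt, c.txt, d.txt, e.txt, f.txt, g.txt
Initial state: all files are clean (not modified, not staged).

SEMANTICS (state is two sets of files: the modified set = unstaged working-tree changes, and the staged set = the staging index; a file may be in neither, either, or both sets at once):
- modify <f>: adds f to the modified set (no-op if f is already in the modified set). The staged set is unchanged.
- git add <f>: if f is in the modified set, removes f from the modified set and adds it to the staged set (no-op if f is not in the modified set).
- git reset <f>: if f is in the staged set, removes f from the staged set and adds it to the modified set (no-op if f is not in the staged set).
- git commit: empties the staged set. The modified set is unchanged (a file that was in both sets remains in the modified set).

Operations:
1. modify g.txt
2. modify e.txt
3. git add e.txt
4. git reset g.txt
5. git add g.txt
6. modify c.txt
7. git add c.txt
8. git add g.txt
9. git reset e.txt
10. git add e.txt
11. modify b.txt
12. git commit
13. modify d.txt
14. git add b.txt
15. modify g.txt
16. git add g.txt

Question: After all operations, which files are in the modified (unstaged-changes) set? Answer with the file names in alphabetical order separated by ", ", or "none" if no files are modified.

Answer: d.txt

Derivation:
After op 1 (modify g.txt): modified={g.txt} staged={none}
After op 2 (modify e.txt): modified={e.txt, g.txt} staged={none}
After op 3 (git add e.txt): modified={g.txt} staged={e.txt}
After op 4 (git reset g.txt): modified={g.txt} staged={e.txt}
After op 5 (git add g.txt): modified={none} staged={e.txt, g.txt}
After op 6 (modify c.txt): modified={c.txt} staged={e.txt, g.txt}
After op 7 (git add c.txt): modified={none} staged={c.txt, e.txt, g.txt}
After op 8 (git add g.txt): modified={none} staged={c.txt, e.txt, g.txt}
After op 9 (git reset e.txt): modified={e.txt} staged={c.txt, g.txt}
After op 10 (git add e.txt): modified={none} staged={c.txt, e.txt, g.txt}
After op 11 (modify b.txt): modified={b.txt} staged={c.txt, e.txt, g.txt}
After op 12 (git commit): modified={b.txt} staged={none}
After op 13 (modify d.txt): modified={b.txt, d.txt} staged={none}
After op 14 (git add b.txt): modified={d.txt} staged={b.txt}
After op 15 (modify g.txt): modified={d.txt, g.txt} staged={b.txt}
After op 16 (git add g.txt): modified={d.txt} staged={b.txt, g.txt}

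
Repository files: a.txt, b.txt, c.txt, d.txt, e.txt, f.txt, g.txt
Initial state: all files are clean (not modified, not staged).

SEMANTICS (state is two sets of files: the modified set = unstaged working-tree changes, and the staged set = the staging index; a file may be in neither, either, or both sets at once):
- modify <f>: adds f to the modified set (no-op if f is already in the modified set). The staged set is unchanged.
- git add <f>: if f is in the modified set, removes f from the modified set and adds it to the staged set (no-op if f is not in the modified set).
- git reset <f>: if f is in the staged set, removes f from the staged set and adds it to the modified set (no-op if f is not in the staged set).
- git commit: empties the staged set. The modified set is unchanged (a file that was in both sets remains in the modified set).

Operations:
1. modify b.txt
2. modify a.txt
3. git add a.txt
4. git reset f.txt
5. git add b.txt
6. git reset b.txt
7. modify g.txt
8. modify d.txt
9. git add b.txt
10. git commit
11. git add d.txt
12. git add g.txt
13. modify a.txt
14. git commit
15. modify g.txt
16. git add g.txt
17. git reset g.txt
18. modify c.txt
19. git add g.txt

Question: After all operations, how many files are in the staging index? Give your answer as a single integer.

Answer: 1

Derivation:
After op 1 (modify b.txt): modified={b.txt} staged={none}
After op 2 (modify a.txt): modified={a.txt, b.txt} staged={none}
After op 3 (git add a.txt): modified={b.txt} staged={a.txt}
After op 4 (git reset f.txt): modified={b.txt} staged={a.txt}
After op 5 (git add b.txt): modified={none} staged={a.txt, b.txt}
After op 6 (git reset b.txt): modified={b.txt} staged={a.txt}
After op 7 (modify g.txt): modified={b.txt, g.txt} staged={a.txt}
After op 8 (modify d.txt): modified={b.txt, d.txt, g.txt} staged={a.txt}
After op 9 (git add b.txt): modified={d.txt, g.txt} staged={a.txt, b.txt}
After op 10 (git commit): modified={d.txt, g.txt} staged={none}
After op 11 (git add d.txt): modified={g.txt} staged={d.txt}
After op 12 (git add g.txt): modified={none} staged={d.txt, g.txt}
After op 13 (modify a.txt): modified={a.txt} staged={d.txt, g.txt}
After op 14 (git commit): modified={a.txt} staged={none}
After op 15 (modify g.txt): modified={a.txt, g.txt} staged={none}
After op 16 (git add g.txt): modified={a.txt} staged={g.txt}
After op 17 (git reset g.txt): modified={a.txt, g.txt} staged={none}
After op 18 (modify c.txt): modified={a.txt, c.txt, g.txt} staged={none}
After op 19 (git add g.txt): modified={a.txt, c.txt} staged={g.txt}
Final staged set: {g.txt} -> count=1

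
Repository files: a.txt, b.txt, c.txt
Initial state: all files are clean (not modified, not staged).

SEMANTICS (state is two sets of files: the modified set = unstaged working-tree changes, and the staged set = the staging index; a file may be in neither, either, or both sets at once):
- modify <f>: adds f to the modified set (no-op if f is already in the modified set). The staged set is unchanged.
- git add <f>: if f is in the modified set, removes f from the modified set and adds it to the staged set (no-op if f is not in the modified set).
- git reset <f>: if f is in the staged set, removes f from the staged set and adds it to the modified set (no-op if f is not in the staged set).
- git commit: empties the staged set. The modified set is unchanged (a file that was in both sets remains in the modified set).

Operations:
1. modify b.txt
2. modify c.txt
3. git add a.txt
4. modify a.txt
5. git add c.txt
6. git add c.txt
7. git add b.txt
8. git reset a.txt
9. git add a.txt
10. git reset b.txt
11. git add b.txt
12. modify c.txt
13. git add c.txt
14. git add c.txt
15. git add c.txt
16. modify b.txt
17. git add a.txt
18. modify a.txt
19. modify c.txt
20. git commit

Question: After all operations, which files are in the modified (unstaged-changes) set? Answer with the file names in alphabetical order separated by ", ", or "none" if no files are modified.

Answer: a.txt, b.txt, c.txt

Derivation:
After op 1 (modify b.txt): modified={b.txt} staged={none}
After op 2 (modify c.txt): modified={b.txt, c.txt} staged={none}
After op 3 (git add a.txt): modified={b.txt, c.txt} staged={none}
After op 4 (modify a.txt): modified={a.txt, b.txt, c.txt} staged={none}
After op 5 (git add c.txt): modified={a.txt, b.txt} staged={c.txt}
After op 6 (git add c.txt): modified={a.txt, b.txt} staged={c.txt}
After op 7 (git add b.txt): modified={a.txt} staged={b.txt, c.txt}
After op 8 (git reset a.txt): modified={a.txt} staged={b.txt, c.txt}
After op 9 (git add a.txt): modified={none} staged={a.txt, b.txt, c.txt}
After op 10 (git reset b.txt): modified={b.txt} staged={a.txt, c.txt}
After op 11 (git add b.txt): modified={none} staged={a.txt, b.txt, c.txt}
After op 12 (modify c.txt): modified={c.txt} staged={a.txt, b.txt, c.txt}
After op 13 (git add c.txt): modified={none} staged={a.txt, b.txt, c.txt}
After op 14 (git add c.txt): modified={none} staged={a.txt, b.txt, c.txt}
After op 15 (git add c.txt): modified={none} staged={a.txt, b.txt, c.txt}
After op 16 (modify b.txt): modified={b.txt} staged={a.txt, b.txt, c.txt}
After op 17 (git add a.txt): modified={b.txt} staged={a.txt, b.txt, c.txt}
After op 18 (modify a.txt): modified={a.txt, b.txt} staged={a.txt, b.txt, c.txt}
After op 19 (modify c.txt): modified={a.txt, b.txt, c.txt} staged={a.txt, b.txt, c.txt}
After op 20 (git commit): modified={a.txt, b.txt, c.txt} staged={none}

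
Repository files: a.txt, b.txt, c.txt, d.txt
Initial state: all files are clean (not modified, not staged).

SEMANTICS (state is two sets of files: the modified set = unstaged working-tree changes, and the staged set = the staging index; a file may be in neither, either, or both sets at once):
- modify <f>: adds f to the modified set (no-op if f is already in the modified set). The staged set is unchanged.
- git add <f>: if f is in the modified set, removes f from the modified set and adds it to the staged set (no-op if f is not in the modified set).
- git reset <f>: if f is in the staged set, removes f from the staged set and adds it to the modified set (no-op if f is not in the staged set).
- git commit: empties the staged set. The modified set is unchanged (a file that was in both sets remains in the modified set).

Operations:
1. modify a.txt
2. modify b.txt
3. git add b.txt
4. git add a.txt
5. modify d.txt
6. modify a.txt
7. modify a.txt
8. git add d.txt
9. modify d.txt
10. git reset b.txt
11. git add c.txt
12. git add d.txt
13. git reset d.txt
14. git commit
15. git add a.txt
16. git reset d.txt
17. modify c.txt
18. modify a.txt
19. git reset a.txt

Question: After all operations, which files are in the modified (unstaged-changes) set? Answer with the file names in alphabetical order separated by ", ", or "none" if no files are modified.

Answer: a.txt, b.txt, c.txt, d.txt

Derivation:
After op 1 (modify a.txt): modified={a.txt} staged={none}
After op 2 (modify b.txt): modified={a.txt, b.txt} staged={none}
After op 3 (git add b.txt): modified={a.txt} staged={b.txt}
After op 4 (git add a.txt): modified={none} staged={a.txt, b.txt}
After op 5 (modify d.txt): modified={d.txt} staged={a.txt, b.txt}
After op 6 (modify a.txt): modified={a.txt, d.txt} staged={a.txt, b.txt}
After op 7 (modify a.txt): modified={a.txt, d.txt} staged={a.txt, b.txt}
After op 8 (git add d.txt): modified={a.txt} staged={a.txt, b.txt, d.txt}
After op 9 (modify d.txt): modified={a.txt, d.txt} staged={a.txt, b.txt, d.txt}
After op 10 (git reset b.txt): modified={a.txt, b.txt, d.txt} staged={a.txt, d.txt}
After op 11 (git add c.txt): modified={a.txt, b.txt, d.txt} staged={a.txt, d.txt}
After op 12 (git add d.txt): modified={a.txt, b.txt} staged={a.txt, d.txt}
After op 13 (git reset d.txt): modified={a.txt, b.txt, d.txt} staged={a.txt}
After op 14 (git commit): modified={a.txt, b.txt, d.txt} staged={none}
After op 15 (git add a.txt): modified={b.txt, d.txt} staged={a.txt}
After op 16 (git reset d.txt): modified={b.txt, d.txt} staged={a.txt}
After op 17 (modify c.txt): modified={b.txt, c.txt, d.txt} staged={a.txt}
After op 18 (modify a.txt): modified={a.txt, b.txt, c.txt, d.txt} staged={a.txt}
After op 19 (git reset a.txt): modified={a.txt, b.txt, c.txt, d.txt} staged={none}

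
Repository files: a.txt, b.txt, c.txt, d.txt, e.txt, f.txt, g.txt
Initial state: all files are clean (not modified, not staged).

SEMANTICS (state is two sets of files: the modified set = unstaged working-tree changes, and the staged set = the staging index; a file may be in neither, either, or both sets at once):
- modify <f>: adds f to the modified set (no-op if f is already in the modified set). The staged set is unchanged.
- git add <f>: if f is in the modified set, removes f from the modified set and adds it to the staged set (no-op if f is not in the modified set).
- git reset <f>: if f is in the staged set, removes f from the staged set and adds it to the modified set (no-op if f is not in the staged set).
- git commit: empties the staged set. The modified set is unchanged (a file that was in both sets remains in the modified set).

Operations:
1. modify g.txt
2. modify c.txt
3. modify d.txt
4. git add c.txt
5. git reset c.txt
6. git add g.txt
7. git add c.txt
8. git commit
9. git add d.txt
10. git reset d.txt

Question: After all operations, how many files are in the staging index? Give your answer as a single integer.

After op 1 (modify g.txt): modified={g.txt} staged={none}
After op 2 (modify c.txt): modified={c.txt, g.txt} staged={none}
After op 3 (modify d.txt): modified={c.txt, d.txt, g.txt} staged={none}
After op 4 (git add c.txt): modified={d.txt, g.txt} staged={c.txt}
After op 5 (git reset c.txt): modified={c.txt, d.txt, g.txt} staged={none}
After op 6 (git add g.txt): modified={c.txt, d.txt} staged={g.txt}
After op 7 (git add c.txt): modified={d.txt} staged={c.txt, g.txt}
After op 8 (git commit): modified={d.txt} staged={none}
After op 9 (git add d.txt): modified={none} staged={d.txt}
After op 10 (git reset d.txt): modified={d.txt} staged={none}
Final staged set: {none} -> count=0

Answer: 0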